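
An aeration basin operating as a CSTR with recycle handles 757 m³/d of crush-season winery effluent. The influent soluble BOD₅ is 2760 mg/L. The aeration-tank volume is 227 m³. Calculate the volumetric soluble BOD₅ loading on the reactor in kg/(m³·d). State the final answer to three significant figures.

Volumetric loading L_v = Q·S₀ / V = 757 × 2760 g/m³ / 227.0 m³ = 9204 g/(m³·d) = 9.204 kg soluble BOD₅/(m³·d).

L_v ≈ 9.20 kg soluble BOD₅/(m³·d)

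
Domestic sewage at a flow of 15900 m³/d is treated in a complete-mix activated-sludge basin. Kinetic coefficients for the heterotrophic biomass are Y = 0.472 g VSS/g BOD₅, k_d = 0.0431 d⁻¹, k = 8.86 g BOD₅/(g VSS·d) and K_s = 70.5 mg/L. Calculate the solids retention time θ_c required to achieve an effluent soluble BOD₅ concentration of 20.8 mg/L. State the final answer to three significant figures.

From 1/θ_c = Y·k·S/(K_s + S) − k_d: Y·k·S/(K_s+S) = 0.472 × 8.86 × 20.8 / (70.5 + 20.8) = 0.9527 d⁻¹.
1/θ_c = 0.9527 − 0.0431 = 0.9096 d⁻¹, so θ_c = 1.099 d.

θ_c ≈ 1.10 d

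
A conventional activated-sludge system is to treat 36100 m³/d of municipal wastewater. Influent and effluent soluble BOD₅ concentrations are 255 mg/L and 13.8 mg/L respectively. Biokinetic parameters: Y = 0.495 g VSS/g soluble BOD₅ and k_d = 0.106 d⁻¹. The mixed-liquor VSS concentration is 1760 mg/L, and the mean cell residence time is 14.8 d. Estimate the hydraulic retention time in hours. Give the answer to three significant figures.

From the SRT design equation V = Y Q (S₀−S) θ_c / [X (1 + k_d θ_c)] = 0.495 × 36100 × (255 − 13.8) × 14.8 / [1760 × (1 + 0.106 × 14.8)] = 6.38×10^7 / 4521 = 14109 m³.
τ = V/Q = 14109/36100 = 0.3908 d, or 9.380 h.

τ ≈ 9.38 h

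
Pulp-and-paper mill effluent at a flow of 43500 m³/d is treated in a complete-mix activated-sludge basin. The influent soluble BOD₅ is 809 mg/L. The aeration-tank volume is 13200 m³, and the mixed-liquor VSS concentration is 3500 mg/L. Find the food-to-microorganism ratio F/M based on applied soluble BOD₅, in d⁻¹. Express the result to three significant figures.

F/M = applied load / biomass = Q·S₀/(V·X) = 43500 × 809 / (13200 × 3500) = 0.7617 d⁻¹.

F/M ≈ 0.762 d⁻¹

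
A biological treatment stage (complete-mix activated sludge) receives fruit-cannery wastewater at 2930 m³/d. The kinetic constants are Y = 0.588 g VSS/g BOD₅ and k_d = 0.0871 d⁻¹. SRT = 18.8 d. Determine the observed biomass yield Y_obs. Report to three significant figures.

Observed yield with endogenous decay: Y_obs = Y / (1 + k_d·θ_c) = 0.588 / (1 + 0.0871 × 18.8) = 0.588 / 2.637 = 0.2229 g VSS/g BOD₅.

Y_obs ≈ 0.223 g VSS/g BOD₅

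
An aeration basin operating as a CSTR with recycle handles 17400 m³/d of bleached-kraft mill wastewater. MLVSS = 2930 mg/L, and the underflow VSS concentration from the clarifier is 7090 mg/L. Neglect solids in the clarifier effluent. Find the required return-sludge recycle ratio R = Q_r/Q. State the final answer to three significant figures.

R ≈ 0.704

R = Q_r/Q = X/(X_r − X) = 2930 / (7090 − 2930) = 0.7043.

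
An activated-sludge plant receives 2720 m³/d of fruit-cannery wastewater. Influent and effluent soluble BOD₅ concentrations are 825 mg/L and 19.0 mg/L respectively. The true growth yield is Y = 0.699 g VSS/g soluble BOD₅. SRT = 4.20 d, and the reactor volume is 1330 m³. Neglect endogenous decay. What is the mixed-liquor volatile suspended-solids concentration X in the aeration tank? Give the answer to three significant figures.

X ≈ 4840 mg/L

Without decay, X = Y Q (S₀−S) θ_c / V = 0.699 × 2720 × (825 − 19.0) × 4.20 / 1330 = 4839 mg/L.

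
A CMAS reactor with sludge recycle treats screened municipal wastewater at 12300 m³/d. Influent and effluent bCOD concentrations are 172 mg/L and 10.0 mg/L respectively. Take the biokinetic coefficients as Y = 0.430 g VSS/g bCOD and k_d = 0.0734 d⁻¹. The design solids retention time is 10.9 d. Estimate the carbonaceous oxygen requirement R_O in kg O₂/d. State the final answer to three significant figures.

Observed yield with endogenous decay: Y_obs = Y / (1 + k_d·θ_c) = 0.430 / (1 + 0.0734 × 10.9) = 0.430 / 1.800 = 0.2389 g VSS/g bCOD.
Substrate removed = Q·(S₀ − S) = 12300 m³/d × (172 − 10.0) g/m³ = 1.99×10^6 g/d = 1993 kg/d.
Net sludge production P_X = 0.2389 × 1993 = 476.0 kg VSS/d.
R_O = Q·ΔS − 1.42 P_X = 1993 − 675.9 = 1317 kg O₂/d.

R_O ≈ 1320 kg O₂/d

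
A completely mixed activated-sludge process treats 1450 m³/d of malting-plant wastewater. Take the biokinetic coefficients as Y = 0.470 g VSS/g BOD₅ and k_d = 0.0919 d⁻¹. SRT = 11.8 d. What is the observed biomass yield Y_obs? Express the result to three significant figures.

The observed yield is Y_obs = Y/(1 + k_d·θ_c) = 0.470 / (1 + 0.0919 × 11.8) = 0.470 / 2.084 = 0.2255 g VSS per g BOD₅ removed.

Y_obs ≈ 0.225 g VSS/g BOD₅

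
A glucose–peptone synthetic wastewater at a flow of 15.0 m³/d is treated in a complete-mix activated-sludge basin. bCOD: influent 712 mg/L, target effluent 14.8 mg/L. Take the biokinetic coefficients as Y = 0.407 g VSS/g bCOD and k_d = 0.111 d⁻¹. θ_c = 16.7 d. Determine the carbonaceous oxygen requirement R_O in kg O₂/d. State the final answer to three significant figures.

R_O ≈ 8.34 kg O₂/d

Observed yield with endogenous decay: Y_obs = Y / (1 + k_d·θ_c) = 0.407 / (1 + 0.111 × 16.7) = 0.407 / 2.854 = 0.1426 g VSS/g bCOD.
Mass of bCOD removed per day: Q(S₀ − S) = 15.0 × 697.2 g/m³ = 10.46 kg/d.
Net sludge production P_X = 0.1426 × 10.46 = 1.492 kg VSS/d.
Carbonaceous O₂ demand = substrate oxidised − cell-mass equivalent = 10.46 − 1.42 × 1.492 = 8.340 kg O₂/d.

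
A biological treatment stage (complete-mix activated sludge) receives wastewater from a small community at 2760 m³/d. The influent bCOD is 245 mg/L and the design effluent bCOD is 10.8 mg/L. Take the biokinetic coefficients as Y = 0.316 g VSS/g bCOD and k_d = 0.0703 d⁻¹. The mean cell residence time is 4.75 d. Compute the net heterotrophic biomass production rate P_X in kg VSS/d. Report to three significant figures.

P_X ≈ 153 kg VSS/d

The observed yield is Y_obs = Y/(1 + k_d·θ_c) = 0.316 / (1 + 0.0703 × 4.75) = 0.316 / 1.334 = 0.2369 g VSS per g bCOD removed.
Substrate removed = Q·(S₀ − S) = 2760 m³/d × (245 − 10.8) g/m³ = 6.46×10^5 g/d = 646.4 kg/d.
So the net sludge growth is P_X = 0.2369 × 646.4 = 153.1 kg VSS/d.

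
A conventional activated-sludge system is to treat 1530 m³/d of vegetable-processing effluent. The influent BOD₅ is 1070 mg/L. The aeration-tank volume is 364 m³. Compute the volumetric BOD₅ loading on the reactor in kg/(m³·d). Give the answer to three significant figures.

L_v = Q S₀ / V = 1530 × 1070 × 10⁻³ / 364.0 = 4.498 kg/(m³·d).

L_v ≈ 4.50 kg BOD₅/(m³·d)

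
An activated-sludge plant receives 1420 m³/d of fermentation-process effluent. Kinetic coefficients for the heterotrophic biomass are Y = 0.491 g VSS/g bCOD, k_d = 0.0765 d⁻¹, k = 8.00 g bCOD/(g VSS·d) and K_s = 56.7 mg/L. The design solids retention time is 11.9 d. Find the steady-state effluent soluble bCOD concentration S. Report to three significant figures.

Effluent substrate depends only on kinetics and SRT: S = K_s(1 + k_d θ_c) / [θ_c(Yk − k_d) − 1] = 56.7 × (1 + 0.0765 × 11.9) / [11.9 × (0.491 × 8.00 − 0.0765) − 1] = 108.3 / 44.83 = 2.416 mg/L.

S ≈ 2.42 mg/L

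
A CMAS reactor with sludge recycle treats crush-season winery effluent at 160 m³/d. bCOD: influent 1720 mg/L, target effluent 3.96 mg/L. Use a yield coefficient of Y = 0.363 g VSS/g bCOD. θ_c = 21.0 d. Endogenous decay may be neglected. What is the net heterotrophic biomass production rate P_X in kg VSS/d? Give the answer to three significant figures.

P_X ≈ 99.7 kg VSS/d

Since k_d ≈ 0, Y_obs = Y = 0.363 g VSS/g bCOD.
Mass of bCOD removed per day: Q(S₀ − S) = 160 × 1716 g/m³ = 274.6 kg/d.
Biomass produced: P_X = Y_obs·Q·ΔS = 0.3630 × 274.6 ≈ 99.67 kg VSS/d.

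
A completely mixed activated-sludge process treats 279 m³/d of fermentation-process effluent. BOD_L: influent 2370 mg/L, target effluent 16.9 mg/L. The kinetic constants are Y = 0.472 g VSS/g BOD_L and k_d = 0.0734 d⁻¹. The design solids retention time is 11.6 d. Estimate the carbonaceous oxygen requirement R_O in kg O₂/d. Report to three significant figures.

R_O ≈ 419 kg O₂/d

Observed yield with endogenous decay: Y_obs = Y / (1 + k_d·θ_c) = 0.472 / (1 + 0.0734 × 11.6) = 0.472 / 1.851 = 0.2549 g VSS/g BOD_L.
Substrate removed = Q·(S₀ − S) = 279 m³/d × (2370 − 16.9) g/m³ = 6.57×10^5 g/d = 656.5 kg/d.
Net sludge production P_X = 0.2549 × 656.5 = 167.4 kg VSS/d.
R_O = Q·ΔS − 1.42 P_X = 656.5 − 237.7 = 418.8 kg O₂/d.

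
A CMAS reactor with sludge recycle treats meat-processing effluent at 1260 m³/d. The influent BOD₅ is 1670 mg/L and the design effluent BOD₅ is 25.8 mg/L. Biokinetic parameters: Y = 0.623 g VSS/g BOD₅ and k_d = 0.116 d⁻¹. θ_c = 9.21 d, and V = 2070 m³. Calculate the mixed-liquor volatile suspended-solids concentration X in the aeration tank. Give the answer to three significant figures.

X ≈ 2780 mg/L

From V·X·(1 + k_d·θ_c) = Y·Q·(S₀ − S)·θ_c: X = 0.623 × 1260 × (1670 − 25.8) × 9.21 / [2070 × (1 + 0.116 × 9.21)] = 2776 mg/L.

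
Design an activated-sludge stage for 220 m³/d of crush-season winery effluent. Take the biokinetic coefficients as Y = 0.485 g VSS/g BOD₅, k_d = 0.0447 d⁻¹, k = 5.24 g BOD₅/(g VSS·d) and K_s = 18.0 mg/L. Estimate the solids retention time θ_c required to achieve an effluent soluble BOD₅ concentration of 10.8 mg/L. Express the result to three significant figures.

θ_c ≈ 1.10 d

From 1/θ_c = Y·k·S/(K_s + S) − k_d: Y·k·S/(K_s+S) = 0.485 × 5.24 × 10.8 / (18.0 + 10.8) = 0.9530 d⁻¹.
Then 1/θ_c = μ − k_d = 0.9530 − 0.0447 = 0.9083 d⁻¹, giving θ_c = 1.101 d.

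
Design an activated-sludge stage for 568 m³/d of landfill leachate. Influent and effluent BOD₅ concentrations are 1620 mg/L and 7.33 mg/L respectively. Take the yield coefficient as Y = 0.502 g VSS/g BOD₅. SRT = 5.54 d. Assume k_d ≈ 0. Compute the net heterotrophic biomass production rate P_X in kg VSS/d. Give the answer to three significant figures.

P_X ≈ 460 kg VSS/d

No decay correction is needed, so Y_obs = Y = 0.502.
Q·(S₀ − S) = 568 × (1620 − 7.33) × 10⁻³ = 916.0 kg/d removed.
P_X = Y_obs · Q(S₀ − S) = 0.5020 × 916.0 = 459.8 kg VSS/d.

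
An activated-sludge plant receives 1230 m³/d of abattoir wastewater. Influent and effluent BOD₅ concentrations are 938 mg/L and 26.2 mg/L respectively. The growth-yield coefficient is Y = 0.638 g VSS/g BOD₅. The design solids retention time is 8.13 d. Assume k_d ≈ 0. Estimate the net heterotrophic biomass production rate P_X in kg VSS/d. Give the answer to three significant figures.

Since k_d ≈ 0, Y_obs = Y = 0.638 g VSS/g BOD₅.
ΔS = 938 − 26.2 = 911.8 mg/L, so the substrate removal rate is 1230 × 911.8/1000 = 1122 kg BOD₅/d.
So the net sludge growth is P_X = 0.6380 × 1122 = 715.5 kg VSS/d.

P_X ≈ 716 kg VSS/d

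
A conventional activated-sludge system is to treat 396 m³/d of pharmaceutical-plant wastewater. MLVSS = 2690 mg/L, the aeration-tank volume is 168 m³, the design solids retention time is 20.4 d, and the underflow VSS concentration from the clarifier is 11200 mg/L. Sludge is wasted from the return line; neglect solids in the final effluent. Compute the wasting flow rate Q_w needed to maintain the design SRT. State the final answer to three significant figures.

Q_w = (V·X)/(θ_c X_r) = 168.0 × 2690 / (20.4 × 11200) = 1.978 m³/d.

Q_w ≈ 1.98 m³/d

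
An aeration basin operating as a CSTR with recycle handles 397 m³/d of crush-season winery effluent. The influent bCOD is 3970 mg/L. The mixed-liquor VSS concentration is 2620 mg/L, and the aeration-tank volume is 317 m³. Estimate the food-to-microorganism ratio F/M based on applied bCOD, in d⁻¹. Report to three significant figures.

F/M ≈ 1.90 d⁻¹

F/M = applied load / biomass = Q·S₀/(V·X) = 397 × 3970 / (317.0 × 2620) = 1.898 d⁻¹.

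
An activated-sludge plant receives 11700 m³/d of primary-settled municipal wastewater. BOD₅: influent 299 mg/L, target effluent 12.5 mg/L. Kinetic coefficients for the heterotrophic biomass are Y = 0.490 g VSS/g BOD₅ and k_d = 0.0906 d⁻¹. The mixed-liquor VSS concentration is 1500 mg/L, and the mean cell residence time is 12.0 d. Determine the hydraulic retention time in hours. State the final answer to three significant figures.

Steady-state biomass mass balance: V·X·(1 + k_d·θ_c) = Y·Q·(S₀ − S)·θ_c, so V = 0.490 × 11700 × (299 − 12.5) × 12.0 / [1500 × (1 + 0.0906 × 12.0)] = 1.97×10^7 / 3131 = 6296 m³.
τ = V/Q = 6296/11700 = 0.5381 d, or 12.91 h.

τ ≈ 12.9 h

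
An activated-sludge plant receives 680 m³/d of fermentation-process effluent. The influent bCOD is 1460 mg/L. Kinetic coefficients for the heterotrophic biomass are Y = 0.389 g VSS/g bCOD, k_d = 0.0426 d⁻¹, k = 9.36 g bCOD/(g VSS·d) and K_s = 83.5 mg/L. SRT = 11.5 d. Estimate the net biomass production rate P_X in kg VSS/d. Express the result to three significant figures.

From the Monod/SRT balance for a CMAS, S = K_s·(1+k_d θ_c)/[θ_c·(Y k − k_d) − 1] = 83.5 × (1 + 0.0426 × 11.5) / [11.5 × (0.389 × 9.36 − 0.0426) − 1] = 124.4 / 40.38 = 3.081 mg/L.
The observed yield is Y_obs = Y/(1 + k_d·θ_c) = 0.389 / (1 + 0.0426 × 11.5) = 0.389 / 1.490 = 0.2611 g VSS per g bCOD removed.
ΔS = 1460 − 3.08 = 1457 mg/L, so the substrate removal rate is 680 × 1457/1000 = 990.7 kg bCOD/d.
So the net sludge growth is P_X = 0.2611 × 990.7 = 258.7 kg VSS/d.

P_X ≈ 259 kg VSS/d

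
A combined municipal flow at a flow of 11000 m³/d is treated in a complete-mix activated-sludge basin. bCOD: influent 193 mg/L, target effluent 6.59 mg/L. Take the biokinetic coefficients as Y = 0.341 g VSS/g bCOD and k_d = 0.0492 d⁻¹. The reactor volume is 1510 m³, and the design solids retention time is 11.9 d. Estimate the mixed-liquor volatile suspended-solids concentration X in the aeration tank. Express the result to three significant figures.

X ≈ 3480 mg/L

From V·X·(1 + k_d·θ_c) = Y·Q·(S₀ − S)·θ_c: X = 0.341 × 11000 × (193 − 6.59) × 11.9 / [1510 × (1 + 0.0492 × 11.9)] = 3476 mg/L.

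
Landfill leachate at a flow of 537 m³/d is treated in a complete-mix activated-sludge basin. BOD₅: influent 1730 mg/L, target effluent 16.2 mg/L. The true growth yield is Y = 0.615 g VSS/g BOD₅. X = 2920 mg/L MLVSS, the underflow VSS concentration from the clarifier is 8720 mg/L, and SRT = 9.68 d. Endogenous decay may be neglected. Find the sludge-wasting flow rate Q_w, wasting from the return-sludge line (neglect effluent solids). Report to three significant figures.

Q_w ≈ 64.9 m³/d

With k_d = 0 the design equation reduces to V = Y Q (S₀−S) θ_c / X = 0.615 × 537 × (1730 − 16.2) × 9.68 / 2920 = 1876 m³.
Wasting from the return line (neglecting effluent solids): Q_w = V·X / (θ_c·X_r) = 1876 × 2920 / (9.68 × 8720) = 64.91 m³/d.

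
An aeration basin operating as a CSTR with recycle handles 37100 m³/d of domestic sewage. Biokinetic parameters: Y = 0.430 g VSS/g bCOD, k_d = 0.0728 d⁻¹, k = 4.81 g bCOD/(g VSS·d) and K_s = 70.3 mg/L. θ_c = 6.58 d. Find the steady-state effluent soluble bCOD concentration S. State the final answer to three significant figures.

Effluent substrate depends only on kinetics and SRT: S = K_s(1 + k_d θ_c) / [θ_c(Yk − k_d) − 1] = 70.3 × (1 + 0.0728 × 6.58) / [6.58 × (0.430 × 4.81 − 0.0728) − 1] = 104.0 / 12.13 = 8.571 mg/L.

S ≈ 8.57 mg/L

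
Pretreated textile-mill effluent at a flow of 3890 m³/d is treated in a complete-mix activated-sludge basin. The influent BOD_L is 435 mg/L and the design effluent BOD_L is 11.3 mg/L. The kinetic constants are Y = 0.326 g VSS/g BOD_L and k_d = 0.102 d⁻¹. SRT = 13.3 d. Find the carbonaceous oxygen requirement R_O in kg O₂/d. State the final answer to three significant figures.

Observed yield with endogenous decay: Y_obs = Y / (1 + k_d·θ_c) = 0.326 / (1 + 0.102 × 13.3) = 0.326 / 2.357 = 0.1383 g VSS/g BOD_L.
Mass of BOD_L removed per day: Q(S₀ − S) = 3890 × 423.7 g/m³ = 1648 kg/d.
Net sludge production P_X = 0.1383 × 1648 = 228.0 kg VSS/d.
R_O = Q·ΔS − 1.42 P_X = 1648 − 323.8 = 1324 kg O₂/d.

R_O ≈ 1320 kg O₂/d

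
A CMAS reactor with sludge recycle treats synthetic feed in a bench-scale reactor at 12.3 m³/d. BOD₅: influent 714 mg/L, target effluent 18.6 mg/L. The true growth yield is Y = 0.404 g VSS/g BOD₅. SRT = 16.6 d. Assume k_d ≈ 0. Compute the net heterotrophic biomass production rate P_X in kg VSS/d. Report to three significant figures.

P_X ≈ 3.46 kg VSS/d

With endogenous decay neglected, the observed yield equals the true yield: Y_obs = Y = 0.404 g VSS/g BOD₅.
Q·(S₀ − S) = 12.3 × (714 − 18.6) × 10⁻³ = 8.553 kg/d removed.
Net biomass production P_X = Y_obs × Q·(S₀ − S) = 0.4040 × 8.553 = 3.456 kg VSS/d.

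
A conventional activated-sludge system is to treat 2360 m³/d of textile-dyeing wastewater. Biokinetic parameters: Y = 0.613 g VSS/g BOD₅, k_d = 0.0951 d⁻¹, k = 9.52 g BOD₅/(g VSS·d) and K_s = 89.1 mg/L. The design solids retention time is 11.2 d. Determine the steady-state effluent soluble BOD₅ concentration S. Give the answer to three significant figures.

Effluent substrate depends only on kinetics and SRT: S = K_s(1 + k_d θ_c) / [θ_c(Yk − k_d) − 1] = 89.1 × (1 + 0.0951 × 11.2) / [11.2 × (0.613 × 9.52 − 0.0951) − 1] = 184.0 / 63.30 = 2.907 mg/L.

S ≈ 2.91 mg/L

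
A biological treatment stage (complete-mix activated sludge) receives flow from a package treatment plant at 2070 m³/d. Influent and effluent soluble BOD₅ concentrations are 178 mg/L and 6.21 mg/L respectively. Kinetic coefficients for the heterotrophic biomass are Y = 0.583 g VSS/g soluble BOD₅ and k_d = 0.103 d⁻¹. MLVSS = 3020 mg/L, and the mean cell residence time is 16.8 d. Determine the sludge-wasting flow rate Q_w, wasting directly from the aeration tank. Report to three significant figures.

Rearranging the biomass balance for a CMAS with decay, V = Y·Q·ΔS·θ_c / [X·(1+k_d θ_c)] = 0.583 × 2070 × (178 − 6.21) × 16.8 / [3020 × (1 + 0.103 × 16.8)] = 3.48×10^6 / 8246 = 422.4 m³.
With mixed-liquor wasting, θ_c = V/Q_w, so Q_w = V/θ_c = 422.4/16.8 = 25.14 m³/d.

Q_w ≈ 25.1 m³/d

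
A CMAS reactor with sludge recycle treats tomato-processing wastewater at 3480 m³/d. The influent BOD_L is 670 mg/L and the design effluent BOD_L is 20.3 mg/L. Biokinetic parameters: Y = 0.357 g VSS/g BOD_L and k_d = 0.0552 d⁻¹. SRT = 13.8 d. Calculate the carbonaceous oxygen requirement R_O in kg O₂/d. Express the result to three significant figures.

R_O ≈ 1610 kg O₂/d

The observed yield is Y_obs = Y/(1 + k_d·θ_c) = 0.357 / (1 + 0.0552 × 13.8) = 0.357 / 1.762 = 0.2026 g VSS per g BOD_L removed.
Substrate removed = Q·(S₀ − S) = 3480 m³/d × (670 − 20.3) g/m³ = 2.26×10^6 g/d = 2261 kg/d.
Net sludge production P_X = 0.2026 × 2261 = 458.2 kg VSS/d.
R_O = Q·ΔS − 1.42 P_X = 2261 − 650.6 = 1610 kg O₂/d.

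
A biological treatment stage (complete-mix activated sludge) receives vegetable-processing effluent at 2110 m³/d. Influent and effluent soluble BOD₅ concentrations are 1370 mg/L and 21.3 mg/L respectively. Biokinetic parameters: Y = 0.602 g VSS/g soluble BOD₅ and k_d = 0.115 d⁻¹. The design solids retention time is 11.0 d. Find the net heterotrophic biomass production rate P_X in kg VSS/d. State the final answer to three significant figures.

Observed yield with endogenous decay: Y_obs = Y / (1 + k_d·θ_c) = 0.602 / (1 + 0.115 × 11.0) = 0.602 / 2.265 = 0.2658 g VSS/g soluble BOD₅.
ΔS = 1370 − 21.3 = 1349 mg/L, so the substrate removal rate is 2110 × 1349/1000 = 2846 kg soluble BOD₅/d.
Net biomass production P_X = Y_obs × Q·(S₀ − S) = 0.2658 × 2846 = 756.4 kg VSS/d.

P_X ≈ 756 kg VSS/d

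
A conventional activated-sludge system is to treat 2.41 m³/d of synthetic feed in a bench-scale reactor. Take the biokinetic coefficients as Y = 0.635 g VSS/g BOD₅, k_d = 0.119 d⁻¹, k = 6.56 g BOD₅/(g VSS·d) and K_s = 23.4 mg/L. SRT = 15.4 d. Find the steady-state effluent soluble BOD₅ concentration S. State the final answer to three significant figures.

S ≈ 1.08 mg/L

From the Monod/SRT balance for a CMAS, S = K_s·(1+k_d θ_c)/[θ_c·(Y k − k_d) − 1] = 23.4 × (1 + 0.119 × 15.4) / [15.4 × (0.635 × 6.56 − 0.119) − 1] = 66.28 / 61.32 = 1.081 mg/L.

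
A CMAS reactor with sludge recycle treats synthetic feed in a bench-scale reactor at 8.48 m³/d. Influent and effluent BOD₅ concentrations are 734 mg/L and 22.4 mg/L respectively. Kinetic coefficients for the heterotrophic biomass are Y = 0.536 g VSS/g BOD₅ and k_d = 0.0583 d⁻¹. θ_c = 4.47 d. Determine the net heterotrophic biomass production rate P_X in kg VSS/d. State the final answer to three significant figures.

P_X ≈ 2.57 kg VSS/d

Y_obs = Y / (1 + k_d θ_c) = 0.536 / (1 + 0.0583 × 4.47) = 0.536 / 1.261 = 0.4252.
ΔS = 734 − 22.4 = 711.6 mg/L, so the substrate removal rate is 8.48 × 711.6/1000 = 6.034 kg BOD₅/d.
P_X = Y_obs · Q(S₀ − S) = 0.4252 × 6.034 = 2.566 kg VSS/d.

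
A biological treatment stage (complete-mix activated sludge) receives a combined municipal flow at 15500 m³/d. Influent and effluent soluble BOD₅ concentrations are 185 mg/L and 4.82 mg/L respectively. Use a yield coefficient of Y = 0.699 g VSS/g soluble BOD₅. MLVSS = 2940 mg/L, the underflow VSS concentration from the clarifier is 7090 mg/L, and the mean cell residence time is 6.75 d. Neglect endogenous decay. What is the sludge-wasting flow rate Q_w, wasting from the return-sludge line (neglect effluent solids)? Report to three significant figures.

Q_w ≈ 275 m³/d

Biomass mass balance (decay neglected): V·X = Y·Q·(S₀ − S)·θ_c, so V = 0.699 × 15500 × (185 − 4.82) × 6.75 / 2940 = 4482 m³.
Q_w = (V·X)/(θ_c X_r) = 4482 × 2940 / (6.75 × 7090) = 275.3 m³/d.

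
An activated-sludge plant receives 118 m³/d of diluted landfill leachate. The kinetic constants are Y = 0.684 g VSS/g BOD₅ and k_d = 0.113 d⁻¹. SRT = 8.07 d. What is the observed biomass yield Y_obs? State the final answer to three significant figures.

Y_obs ≈ 0.358 g VSS/g BOD₅

Observed yield with endogenous decay: Y_obs = Y / (1 + k_d·θ_c) = 0.684 / (1 + 0.113 × 8.07) = 0.684 / 1.912 = 0.3578 g VSS/g BOD₅.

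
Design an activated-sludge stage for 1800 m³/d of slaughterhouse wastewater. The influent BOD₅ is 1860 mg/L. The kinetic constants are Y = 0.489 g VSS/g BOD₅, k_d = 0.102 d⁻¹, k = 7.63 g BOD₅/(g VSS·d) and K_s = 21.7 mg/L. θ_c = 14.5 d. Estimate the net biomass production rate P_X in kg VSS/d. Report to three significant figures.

Effluent substrate depends only on kinetics and SRT: S = K_s(1 + k_d θ_c) / [θ_c(Yk − k_d) − 1] = 21.7 × (1 + 0.102 × 14.5) / [14.5 × (0.489 × 7.63 − 0.102) − 1] = 53.79 / 51.62 = 1.042 mg/L.
The observed yield is Y_obs = Y/(1 + k_d·θ_c) = 0.489 / (1 + 0.102 × 14.5) = 0.489 / 2.479 = 0.1973 g VSS per g BOD₅ removed.
Mass of BOD₅ removed per day: Q(S₀ − S) = 1800 × 1859 g/m³ = 3346 kg/d.
Biomass produced: P_X = Y_obs·Q·ΔS = 0.1973 × 3346 ≈ 660.0 kg VSS/d.

P_X ≈ 660 kg VSS/d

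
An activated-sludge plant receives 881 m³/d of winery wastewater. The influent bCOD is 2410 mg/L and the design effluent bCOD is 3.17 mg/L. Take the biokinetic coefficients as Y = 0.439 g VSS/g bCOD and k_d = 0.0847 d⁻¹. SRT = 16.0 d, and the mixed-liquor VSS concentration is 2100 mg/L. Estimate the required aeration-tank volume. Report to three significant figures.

Rearranging the biomass balance for a CMAS with decay, V = Y·Q·ΔS·θ_c / [X·(1+k_d θ_c)] = 0.439 × 881 × (2410 − 3.17) × 16.0 / [2100 × (1 + 0.0847 × 16.0)] = 1.49×10^7 / 4946 = 3011 m³.

V ≈ 3010 m³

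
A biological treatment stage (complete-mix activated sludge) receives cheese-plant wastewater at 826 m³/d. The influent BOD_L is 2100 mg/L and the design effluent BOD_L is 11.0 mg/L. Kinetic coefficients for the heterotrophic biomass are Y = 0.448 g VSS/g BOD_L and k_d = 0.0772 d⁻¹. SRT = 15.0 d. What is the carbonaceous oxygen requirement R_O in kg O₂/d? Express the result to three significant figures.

Observed yield with endogenous decay: Y_obs = Y / (1 + k_d·θ_c) = 0.448 / (1 + 0.0772 × 15.0) = 0.448 / 2.158 = 0.2076 g VSS/g BOD_L.
Q·(S₀ − S) = 826 × (2100 − 11.0) × 10⁻³ = 1726 kg/d removed.
Biomass synthesised: P_X = Y_obs × 1726 = 358.2 kg VSS/d.
Carbonaceous O₂ demand = substrate oxidised − cell-mass equivalent = 1726 − 1.42 × 358.2 = 1217 kg O₂/d.

R_O ≈ 1220 kg O₂/d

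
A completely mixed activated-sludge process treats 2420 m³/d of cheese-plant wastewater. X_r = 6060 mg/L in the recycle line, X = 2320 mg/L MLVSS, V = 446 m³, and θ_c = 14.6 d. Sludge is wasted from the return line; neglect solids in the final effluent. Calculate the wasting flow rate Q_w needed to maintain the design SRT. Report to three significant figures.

θ_c = V·X/(Q_w·X_r) when wasting from the recycle, so Q_w = V·X/(θ_c·X_r) = 446.0 × 2320 / (14.6 × 6060) = 11.69 m³/d.

Q_w ≈ 11.7 m³/d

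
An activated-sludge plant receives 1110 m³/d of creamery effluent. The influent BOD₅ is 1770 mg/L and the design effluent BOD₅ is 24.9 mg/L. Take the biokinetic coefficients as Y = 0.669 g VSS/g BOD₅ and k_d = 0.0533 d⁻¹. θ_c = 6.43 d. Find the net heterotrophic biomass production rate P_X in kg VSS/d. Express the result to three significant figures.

Correct the yield for decay: Y_obs = Y/(1 + k_d θ_c) = 0.669 / (1 + 0.0533 × 6.43) = 0.669 / 1.343 = 0.4982.
Q·(S₀ − S) = 1110 × (1770 − 24.9) × 10⁻³ = 1937 kg/d removed.
Net biomass production P_X = Y_obs × Q·(S₀ − S) = 0.4982 × 1937 = 965.1 kg VSS/d.

P_X ≈ 965 kg VSS/d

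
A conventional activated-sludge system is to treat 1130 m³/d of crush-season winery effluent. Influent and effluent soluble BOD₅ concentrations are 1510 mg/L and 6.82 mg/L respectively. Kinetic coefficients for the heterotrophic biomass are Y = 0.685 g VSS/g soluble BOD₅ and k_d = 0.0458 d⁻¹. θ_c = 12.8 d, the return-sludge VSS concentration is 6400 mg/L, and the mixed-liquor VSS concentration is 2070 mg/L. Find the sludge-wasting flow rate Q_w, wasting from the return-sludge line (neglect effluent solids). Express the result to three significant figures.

Q_w ≈ 115 m³/d

Rearranging the biomass balance for a CMAS with decay, V = Y·Q·ΔS·θ_c / [X·(1+k_d θ_c)] = 0.685 × 1130 × (1510 − 6.82) × 12.8 / [2070 × (1 + 0.0458 × 12.8)] = 1.49×10^7 / 3284 = 4536 m³.
Q_w = (V·X)/(θ_c X_r) = 4536 × 2070 / (12.8 × 6400) = 114.6 m³/d.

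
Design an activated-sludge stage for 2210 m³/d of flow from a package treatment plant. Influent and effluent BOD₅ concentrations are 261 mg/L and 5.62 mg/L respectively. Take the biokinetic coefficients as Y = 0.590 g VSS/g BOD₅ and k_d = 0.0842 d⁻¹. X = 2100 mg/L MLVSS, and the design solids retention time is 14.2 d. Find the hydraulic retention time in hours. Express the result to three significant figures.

Steady-state biomass mass balance: V·X·(1 + k_d·θ_c) = Y·Q·(S₀ − S)·θ_c, so V = 0.590 × 2210 × (261 − 5.62) × 14.2 / [2100 × (1 + 0.0842 × 14.2)] = 4.73×10^6 / 4611 = 1026 m³.
HRT = V/Q = 1026 m³ / 2210 m³·d⁻¹ = 0.4640 d × 24 = 11.14 h.

τ ≈ 11.1 h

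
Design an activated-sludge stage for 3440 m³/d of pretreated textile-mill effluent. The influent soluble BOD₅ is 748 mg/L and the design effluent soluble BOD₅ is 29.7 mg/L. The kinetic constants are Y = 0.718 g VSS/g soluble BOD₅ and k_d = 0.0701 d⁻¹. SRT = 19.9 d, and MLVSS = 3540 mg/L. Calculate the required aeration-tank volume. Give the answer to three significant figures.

Steady-state biomass mass balance: V·X·(1 + k_d·θ_c) = Y·Q·(S₀ − S)·θ_c, so V = 0.718 × 3440 × (748 − 29.7) × 19.9 / [3540 × (1 + 0.0701 × 19.9)] = 3.53×10^7 / 8478 = 4164 m³.

V ≈ 4160 m³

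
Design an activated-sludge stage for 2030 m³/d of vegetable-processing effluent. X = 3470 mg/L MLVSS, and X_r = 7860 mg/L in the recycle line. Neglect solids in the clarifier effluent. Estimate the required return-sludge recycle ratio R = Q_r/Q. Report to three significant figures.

R ≈ 0.790

Mass balance around the secondary clarifier (neglecting effluent solids): R = X / (X_r − X) = 3470 / (7860 − 3470) = 0.7904.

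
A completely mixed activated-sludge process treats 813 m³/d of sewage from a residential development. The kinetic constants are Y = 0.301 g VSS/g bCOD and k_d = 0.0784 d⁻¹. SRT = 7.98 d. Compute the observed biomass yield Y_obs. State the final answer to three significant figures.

Y_obs ≈ 0.185 g VSS/g bCOD

The observed yield is Y_obs = Y/(1 + k_d·θ_c) = 0.301 / (1 + 0.0784 × 7.98) = 0.301 / 1.626 = 0.1852 g VSS per g bCOD removed.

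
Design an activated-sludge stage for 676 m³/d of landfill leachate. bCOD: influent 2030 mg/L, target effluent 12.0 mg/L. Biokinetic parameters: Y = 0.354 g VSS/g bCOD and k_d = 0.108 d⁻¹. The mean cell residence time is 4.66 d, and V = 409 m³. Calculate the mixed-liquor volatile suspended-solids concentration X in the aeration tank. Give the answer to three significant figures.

X ≈ 3660 mg/L

X = Y·Q·ΔS·θ_c / [V·(1 + k_d θ_c)] = 0.354 × 676 × (2030 − 12.0) × 4.66 / [409 × (1 + 0.108 × 4.66)] = 3660 mg/L.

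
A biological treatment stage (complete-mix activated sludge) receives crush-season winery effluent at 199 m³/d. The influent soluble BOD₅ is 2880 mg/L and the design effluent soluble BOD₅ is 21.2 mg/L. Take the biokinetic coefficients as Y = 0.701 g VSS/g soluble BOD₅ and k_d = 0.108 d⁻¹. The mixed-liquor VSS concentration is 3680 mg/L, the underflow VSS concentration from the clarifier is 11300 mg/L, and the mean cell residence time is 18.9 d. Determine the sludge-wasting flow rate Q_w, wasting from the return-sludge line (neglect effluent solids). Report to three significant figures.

Q_w ≈ 11.6 m³/d

Steady-state biomass mass balance: V·X·(1 + k_d·θ_c) = Y·Q·(S₀ − S)·θ_c, so V = 0.701 × 199 × (2880 − 21.2) × 18.9 / [3680 × (1 + 0.108 × 18.9)] = 7.54×10^6 / 11192 = 673.5 m³.
θ_c = V·X/(Q_w·X_r) when wasting from the recycle, so Q_w = V·X/(θ_c·X_r) = 673.5 × 3680 / (18.9 × 11300) = 11.60 m³/d.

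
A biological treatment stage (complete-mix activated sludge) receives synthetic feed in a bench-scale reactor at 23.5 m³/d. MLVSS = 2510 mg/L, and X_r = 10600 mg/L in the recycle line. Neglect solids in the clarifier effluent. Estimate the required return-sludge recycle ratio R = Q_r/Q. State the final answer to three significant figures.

R = Q_r/Q = X/(X_r − X) = 2510 / (10600 − 2510) = 0.3103.

R ≈ 0.310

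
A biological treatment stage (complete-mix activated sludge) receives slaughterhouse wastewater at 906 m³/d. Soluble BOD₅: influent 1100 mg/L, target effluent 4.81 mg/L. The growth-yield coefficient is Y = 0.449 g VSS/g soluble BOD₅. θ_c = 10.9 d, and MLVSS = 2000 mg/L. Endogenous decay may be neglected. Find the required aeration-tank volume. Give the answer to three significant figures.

V ≈ 2430 m³

V·X = Y·Q·ΔS·θ_c gives V = 0.449 × 906 × (1100 − 4.81) × 10.9 / 2000 = 2428 m³.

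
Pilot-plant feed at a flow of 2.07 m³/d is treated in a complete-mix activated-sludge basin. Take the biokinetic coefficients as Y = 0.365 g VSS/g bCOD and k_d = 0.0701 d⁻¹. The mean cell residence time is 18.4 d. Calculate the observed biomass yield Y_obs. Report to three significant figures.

Y_obs ≈ 0.159 g VSS/g bCOD

Y_obs = Y / (1 + k_d θ_c) = 0.365 / (1 + 0.0701 × 18.4) = 0.365 / 2.290 = 0.1594.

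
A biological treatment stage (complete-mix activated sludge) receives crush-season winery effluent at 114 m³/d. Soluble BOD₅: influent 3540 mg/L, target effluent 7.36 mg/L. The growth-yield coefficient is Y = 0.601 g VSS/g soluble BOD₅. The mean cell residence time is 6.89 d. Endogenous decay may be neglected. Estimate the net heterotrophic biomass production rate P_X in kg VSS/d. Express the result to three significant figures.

With endogenous decay neglected, the observed yield equals the true yield: Y_obs = Y = 0.601 g VSS/g soluble BOD₅.
ΔS = 3540 − 7.36 = 3533 mg/L, so the substrate removal rate is 114 × 3533/1000 = 402.7 kg soluble BOD₅/d.
So the net sludge growth is P_X = 0.6010 × 402.7 = 242.0 kg VSS/d.

P_X ≈ 242 kg VSS/d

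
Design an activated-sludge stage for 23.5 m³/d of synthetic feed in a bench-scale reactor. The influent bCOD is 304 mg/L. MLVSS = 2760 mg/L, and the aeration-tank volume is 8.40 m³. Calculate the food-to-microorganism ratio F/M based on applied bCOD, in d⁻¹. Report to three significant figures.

Food-to-microorganism ratio F/M = Q S₀ / (V X) = 23.5 × 304 / (8.400 × 2760) = 0.3081 d⁻¹.

F/M ≈ 0.308 d⁻¹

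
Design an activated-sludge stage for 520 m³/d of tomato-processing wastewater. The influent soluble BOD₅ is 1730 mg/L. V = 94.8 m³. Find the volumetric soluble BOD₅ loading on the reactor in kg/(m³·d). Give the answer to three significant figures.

Applied soluble BOD₅ load per unit volume = Q·S₀/V = (520 × 1730/1000)/94.80 = 9.489 kg soluble BOD₅·m⁻³·d⁻¹.

L_v ≈ 9.49 kg soluble BOD₅/(m³·d)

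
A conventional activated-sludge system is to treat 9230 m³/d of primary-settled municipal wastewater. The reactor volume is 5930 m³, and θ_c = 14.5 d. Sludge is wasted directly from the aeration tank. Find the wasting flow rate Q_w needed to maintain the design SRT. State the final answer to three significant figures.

Q_w ≈ 409 m³/d

For wasting at MLVSS concentration, Q_w = V/θ_c = 5930/14.5 = 409.0 m³/d.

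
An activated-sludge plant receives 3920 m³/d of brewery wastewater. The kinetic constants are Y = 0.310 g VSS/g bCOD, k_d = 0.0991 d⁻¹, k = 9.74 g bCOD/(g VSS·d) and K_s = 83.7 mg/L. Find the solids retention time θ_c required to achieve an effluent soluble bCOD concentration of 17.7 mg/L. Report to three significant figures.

θ_c ≈ 2.34 d

Specific growth rate at S = 17.7 mg/L: μ = YkS/(K_s+S) = 0.310·9.74·17.7/(83.7+17.7) = 0.5271 d⁻¹.
Then 1/θ_c = μ − k_d = 0.5271 − 0.0991 = 0.4280 d⁻¹, giving θ_c = 2.337 d.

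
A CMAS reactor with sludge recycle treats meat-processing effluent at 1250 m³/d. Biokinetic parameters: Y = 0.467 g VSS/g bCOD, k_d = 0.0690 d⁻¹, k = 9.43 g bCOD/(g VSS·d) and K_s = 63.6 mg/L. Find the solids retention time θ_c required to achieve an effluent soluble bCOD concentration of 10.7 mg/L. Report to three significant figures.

θ_c ≈ 1.77 d

At the target effluent, Y k S/(K_s+S) = 0.467×9.43×10.7/74.30 = 0.6342 d⁻¹.
θ_c = 1/(μ − k_d) = 1/(0.6342 − 0.0690) = 1/0.5652 = 1.769 d.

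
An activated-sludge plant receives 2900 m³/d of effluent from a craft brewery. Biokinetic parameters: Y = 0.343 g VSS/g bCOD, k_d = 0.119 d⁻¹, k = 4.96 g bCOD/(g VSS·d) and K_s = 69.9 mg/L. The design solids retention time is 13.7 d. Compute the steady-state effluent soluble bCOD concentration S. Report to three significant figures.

S ≈ 8.89 mg/L

For a completely mixed reactor with recycle the Lawrence–McCarty relation gives S = K_s·(1 + k_d·θ_c) / [θ_c·(Y·k − k_d) − 1] = 69.9 × (1 + 0.119 × 13.7) / [13.7 × (0.343 × 4.96 − 0.119) − 1] = 183.9 / 20.68 = 8.892 mg/L.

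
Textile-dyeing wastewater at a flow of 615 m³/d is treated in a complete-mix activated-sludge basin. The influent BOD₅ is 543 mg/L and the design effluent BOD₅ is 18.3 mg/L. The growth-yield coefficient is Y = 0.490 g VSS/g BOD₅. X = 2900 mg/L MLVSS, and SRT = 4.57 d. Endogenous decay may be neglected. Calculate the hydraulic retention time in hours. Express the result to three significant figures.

Biomass mass balance (decay neglected): V·X = Y·Q·(S₀ − S)·θ_c, so V = 0.490 × 615 × (543 − 18.3) × 4.57 / 2900 = 249.2 m³.
Hydraulic retention time τ = V/Q = 249.2 / 615 = 0.4052 d = 9.724 h.

τ ≈ 9.72 h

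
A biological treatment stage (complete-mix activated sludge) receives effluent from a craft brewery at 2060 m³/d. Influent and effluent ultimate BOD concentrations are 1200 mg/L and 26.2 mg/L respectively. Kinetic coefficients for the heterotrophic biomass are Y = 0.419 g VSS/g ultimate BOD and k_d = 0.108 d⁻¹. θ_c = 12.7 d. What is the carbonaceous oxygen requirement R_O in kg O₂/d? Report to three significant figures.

The observed yield is Y_obs = Y/(1 + k_d·θ_c) = 0.419 / (1 + 0.108 × 12.7) = 0.419 / 2.372 = 0.1767 g VSS per g ultimate BOD removed.
Substrate removed = Q·(S₀ − S) = 2060 m³/d × (1200 − 26.2) g/m³ = 2.42×10^6 g/d = 2418 kg/d.
P_X = Y_obs·Q·(S₀ − S) = 0.1767 × 2418 = 427.2 kg VSS/d.
R_O = Q·(S₀ − S) − 1.42·P_X = 2418 − 1.42 × 427.2 = 1811 kg O₂/d.

R_O ≈ 1810 kg O₂/d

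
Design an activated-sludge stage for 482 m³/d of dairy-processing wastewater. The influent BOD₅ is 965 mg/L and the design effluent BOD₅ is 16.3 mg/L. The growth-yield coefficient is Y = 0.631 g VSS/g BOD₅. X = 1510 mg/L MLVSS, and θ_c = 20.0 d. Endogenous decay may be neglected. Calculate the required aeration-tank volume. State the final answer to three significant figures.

With k_d = 0 the design equation reduces to V = Y Q (S₀−S) θ_c / X = 0.631 × 482 × (965 − 16.3) × 20.0 / 1510 = 3822 m³.

V ≈ 3820 m³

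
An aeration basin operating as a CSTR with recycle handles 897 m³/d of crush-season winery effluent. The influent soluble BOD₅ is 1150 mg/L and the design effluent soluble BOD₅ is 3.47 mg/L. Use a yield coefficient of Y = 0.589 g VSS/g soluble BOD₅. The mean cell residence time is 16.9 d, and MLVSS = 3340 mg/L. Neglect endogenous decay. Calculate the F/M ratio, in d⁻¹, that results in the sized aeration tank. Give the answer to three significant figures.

With k_d = 0 the design equation reduces to V = Y Q (S₀−S) θ_c / X = 0.589 × 897 × (1150 − 3.47) × 16.9 / 3340 = 3065 m³.
Food-to-microorganism ratio F/M = Q S₀ / (V X) = 897 × 1150 / (3065 × 3340) = 0.1008 d⁻¹.

F/M ≈ 0.101 d⁻¹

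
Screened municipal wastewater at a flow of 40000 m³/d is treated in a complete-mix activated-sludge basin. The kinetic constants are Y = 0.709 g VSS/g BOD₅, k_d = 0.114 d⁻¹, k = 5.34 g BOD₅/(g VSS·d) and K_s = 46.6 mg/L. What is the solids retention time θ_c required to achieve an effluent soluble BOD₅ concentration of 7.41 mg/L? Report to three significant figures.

Specific growth rate at S = 7.41 mg/L: μ = YkS/(K_s+S) = 0.709·5.34·7.41/(46.6+7.41) = 0.5194 d⁻¹.
Then 1/θ_c = μ − k_d = 0.5194 − 0.114 = 0.4054 d⁻¹, giving θ_c = 2.466 d.

θ_c ≈ 2.47 d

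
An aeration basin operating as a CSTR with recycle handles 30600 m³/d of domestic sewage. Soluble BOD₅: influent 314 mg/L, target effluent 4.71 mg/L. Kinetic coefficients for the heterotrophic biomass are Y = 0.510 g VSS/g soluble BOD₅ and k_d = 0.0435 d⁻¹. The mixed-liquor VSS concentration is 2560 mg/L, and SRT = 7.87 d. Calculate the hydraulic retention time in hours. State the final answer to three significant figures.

From the SRT design equation V = Y Q (S₀−S) θ_c / [X (1 + k_d θ_c)] = 0.510 × 30600 × (314 − 4.71) × 7.87 / [2560 × (1 + 0.0435 × 7.87)] = 3.8×10^7 / 3436 = 11054 m³.
HRT = V/Q = 11054 m³ / 30600 m³·d⁻¹ = 0.3612 d × 24 = 8.670 h.

τ ≈ 8.67 h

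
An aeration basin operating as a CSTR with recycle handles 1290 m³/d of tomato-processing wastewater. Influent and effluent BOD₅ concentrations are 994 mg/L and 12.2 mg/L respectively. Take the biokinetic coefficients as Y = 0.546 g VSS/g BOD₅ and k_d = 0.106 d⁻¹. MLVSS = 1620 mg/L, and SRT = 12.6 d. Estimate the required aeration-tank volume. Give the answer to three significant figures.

V ≈ 2300 m³

From the SRT design equation V = Y Q (S₀−S) θ_c / [X (1 + k_d θ_c)] = 0.546 × 1290 × (994 − 12.2) × 12.6 / [1620 × (1 + 0.106 × 12.6)] = 8.71×10^6 / 3784 = 2303 m³.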